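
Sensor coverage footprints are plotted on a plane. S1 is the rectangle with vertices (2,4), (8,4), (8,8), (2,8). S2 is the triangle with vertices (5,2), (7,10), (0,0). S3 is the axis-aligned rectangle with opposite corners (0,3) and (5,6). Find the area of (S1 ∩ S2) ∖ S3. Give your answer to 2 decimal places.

|S1 ∩ S2| = 7.2.
|(S1 ∩ S2) ∩ S3| = 3.
|(S1 ∩ S2) ∖ S3| = 7.2 − 3 = 4.20.

4.20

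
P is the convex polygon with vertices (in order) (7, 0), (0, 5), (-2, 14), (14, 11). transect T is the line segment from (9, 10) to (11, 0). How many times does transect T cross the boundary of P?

The segment meets the boundary at (10.043,4.783).

1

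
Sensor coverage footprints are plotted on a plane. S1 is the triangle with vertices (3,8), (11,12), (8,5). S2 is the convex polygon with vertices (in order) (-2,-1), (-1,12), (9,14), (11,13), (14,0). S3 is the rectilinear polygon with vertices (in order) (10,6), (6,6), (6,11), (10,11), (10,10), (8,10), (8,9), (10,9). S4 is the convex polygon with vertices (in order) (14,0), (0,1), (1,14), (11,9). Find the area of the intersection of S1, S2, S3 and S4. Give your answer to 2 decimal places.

11.43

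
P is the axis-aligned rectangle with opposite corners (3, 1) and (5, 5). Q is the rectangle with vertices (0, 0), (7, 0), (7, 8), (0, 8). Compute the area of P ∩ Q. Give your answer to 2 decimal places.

|P∩Q|: x∈[3,5], y∈[1,5] → 2·4 = 8.

8.00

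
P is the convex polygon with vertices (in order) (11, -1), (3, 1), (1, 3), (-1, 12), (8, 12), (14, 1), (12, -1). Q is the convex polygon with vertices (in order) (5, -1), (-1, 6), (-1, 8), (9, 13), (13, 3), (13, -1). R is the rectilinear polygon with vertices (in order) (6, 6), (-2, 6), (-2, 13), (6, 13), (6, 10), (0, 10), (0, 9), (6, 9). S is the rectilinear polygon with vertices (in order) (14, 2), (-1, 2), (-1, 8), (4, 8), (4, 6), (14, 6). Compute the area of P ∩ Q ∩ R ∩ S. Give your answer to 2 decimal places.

7.78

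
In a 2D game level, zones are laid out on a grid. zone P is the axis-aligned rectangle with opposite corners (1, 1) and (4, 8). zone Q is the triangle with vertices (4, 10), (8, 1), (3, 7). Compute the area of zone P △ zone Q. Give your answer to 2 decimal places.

28.63

|zone P| = 21, |zone Q| = 10.5, |zone P∩zone Q| = 1.4333.
|zone P △ zone Q| = |zone P| + |zone Q| − 2·|zone P∩zone Q| = 21 + 10.5 − 2.8667 = 28.63.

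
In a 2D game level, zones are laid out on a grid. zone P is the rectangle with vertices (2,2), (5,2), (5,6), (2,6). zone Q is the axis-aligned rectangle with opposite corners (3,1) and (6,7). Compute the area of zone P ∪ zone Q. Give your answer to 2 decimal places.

22.00

By inclusion–exclusion:
Individual areas: |zone P| = 12, |zone Q| = 18.
|zone P∩zone Q|: x∈[3,5], y∈[2,6] → 2·4 = 8.
|zone P ∪ zone Q| = 30 − 8 = 22.00.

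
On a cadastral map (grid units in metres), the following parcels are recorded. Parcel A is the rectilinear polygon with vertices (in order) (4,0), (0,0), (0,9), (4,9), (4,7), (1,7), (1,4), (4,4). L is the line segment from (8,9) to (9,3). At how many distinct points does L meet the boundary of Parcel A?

0

The segment lies entirely outside Parcel A and never meets its boundary.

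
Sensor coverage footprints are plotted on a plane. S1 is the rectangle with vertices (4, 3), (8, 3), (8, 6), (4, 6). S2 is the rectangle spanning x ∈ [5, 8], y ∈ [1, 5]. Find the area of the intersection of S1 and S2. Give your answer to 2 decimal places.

|S1∩S2|: x∈[5,8], y∈[3,5] → 3·2 = 6.

6.00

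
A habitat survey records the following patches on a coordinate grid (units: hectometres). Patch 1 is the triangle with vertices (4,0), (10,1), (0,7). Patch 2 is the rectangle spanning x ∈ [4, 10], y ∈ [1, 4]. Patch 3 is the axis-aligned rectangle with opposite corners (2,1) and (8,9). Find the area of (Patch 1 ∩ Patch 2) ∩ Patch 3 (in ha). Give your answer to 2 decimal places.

9.30

The region (Patch 1 ∩ Patch 2) ∩ Patch 3 is the polygon with vertices (4,1), (4,4), (5,4), (8,2.2), (8,1).
By the shoelace formula its area is 9.30.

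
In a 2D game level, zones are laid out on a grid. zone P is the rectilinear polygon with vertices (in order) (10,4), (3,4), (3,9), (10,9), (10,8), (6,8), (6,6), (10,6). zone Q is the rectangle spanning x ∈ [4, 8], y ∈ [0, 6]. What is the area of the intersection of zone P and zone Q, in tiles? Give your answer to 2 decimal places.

The intersection is the polygon with vertices (4,4), (4,6), (6,6), (8,6), (8,4).
By the shoelace formula its area is 8.00.

8.00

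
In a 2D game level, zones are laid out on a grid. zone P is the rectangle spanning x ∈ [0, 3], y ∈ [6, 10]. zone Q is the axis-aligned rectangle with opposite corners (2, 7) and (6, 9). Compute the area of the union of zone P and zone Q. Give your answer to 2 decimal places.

18.00

By inclusion–exclusion:
Individual areas: |zone P| = 12, |zone Q| = 8.
|zone P∩zone Q|: x∈[2,3], y∈[7,9] → 1·2 = 2.
|zone P ∪ zone Q| = 20 − 2 = 18.00.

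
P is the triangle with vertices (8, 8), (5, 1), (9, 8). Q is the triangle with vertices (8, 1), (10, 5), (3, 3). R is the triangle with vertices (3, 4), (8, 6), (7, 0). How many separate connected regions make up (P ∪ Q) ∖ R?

(P ∪ Q) ∖ R splits into 4 disjoint pieces (area 1.8863, area 5.1656, area 0.0318, area 0.4444).

4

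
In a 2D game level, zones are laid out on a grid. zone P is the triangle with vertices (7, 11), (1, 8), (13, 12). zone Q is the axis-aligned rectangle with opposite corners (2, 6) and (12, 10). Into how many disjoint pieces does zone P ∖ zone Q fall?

zone P ∖ zone Q splits into 2 disjoint pieces (area 4, area 0.0833).

2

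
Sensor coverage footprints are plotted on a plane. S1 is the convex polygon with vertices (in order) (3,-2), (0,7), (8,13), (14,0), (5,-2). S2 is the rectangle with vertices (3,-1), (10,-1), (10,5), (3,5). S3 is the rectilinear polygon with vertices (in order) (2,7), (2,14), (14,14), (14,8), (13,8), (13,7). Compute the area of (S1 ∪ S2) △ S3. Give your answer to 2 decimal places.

145.91

|S1 ∪ S2| = 124.5278.
|(S1 ∪ S2) ∩ S3| = 30.8077.
|(S1 ∪ S2) △ S3| = 124.5278 + 83 − 61.6154 = 145.91.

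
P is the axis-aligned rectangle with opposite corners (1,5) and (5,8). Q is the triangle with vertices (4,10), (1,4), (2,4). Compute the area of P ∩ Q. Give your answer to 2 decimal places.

1.75

The intersection is the polygon with vertices (3.333,8), (2.333,5), (1.5,5), (3,8).
By the shoelace formula its area is 1.75.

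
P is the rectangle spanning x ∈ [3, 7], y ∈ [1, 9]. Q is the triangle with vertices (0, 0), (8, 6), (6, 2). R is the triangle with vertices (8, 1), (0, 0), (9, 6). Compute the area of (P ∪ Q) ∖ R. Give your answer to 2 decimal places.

23.50

|P ∪ Q| = 34.5.
|(P ∪ Q) ∩ R| = 11.
|(P ∪ Q) ∖ R| = 34.5 − 11 = 23.50.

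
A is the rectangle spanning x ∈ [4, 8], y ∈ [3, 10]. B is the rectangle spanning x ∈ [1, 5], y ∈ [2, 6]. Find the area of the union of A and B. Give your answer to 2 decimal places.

41.00

By inclusion–exclusion:
Individual areas: |A| = 28, |B| = 16.
|A∩B|: x∈[4,5], y∈[3,6] → 1·3 = 3.
|A ∪ B| = 44 − 3 = 41.00.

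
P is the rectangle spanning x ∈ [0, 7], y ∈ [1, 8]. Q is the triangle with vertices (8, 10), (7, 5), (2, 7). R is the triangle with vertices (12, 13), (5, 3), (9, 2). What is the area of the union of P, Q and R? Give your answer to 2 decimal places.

73.54

By inclusion–exclusion:
Individual areas: |P| = 49, |Q| = 13.5, |R| = 23.5.
|P∩Q| = 9.
|P∩R| = 3.3571.
|Q∩R| = 0.3038.
|P∩Q∩R| = 0.2009.
|P ∪ Q ∪ R| = 86 − 12.6609 + 0.2009 = 73.54.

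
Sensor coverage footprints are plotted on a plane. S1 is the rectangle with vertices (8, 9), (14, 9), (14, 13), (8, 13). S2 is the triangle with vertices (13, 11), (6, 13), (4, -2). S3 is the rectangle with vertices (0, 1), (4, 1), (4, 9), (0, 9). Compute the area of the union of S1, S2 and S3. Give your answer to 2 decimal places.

By inclusion–exclusion:
Individual areas: |S1| = 24, |S2| = 54.5, |S3| = 32.
|S1∩S2| = 12.1868.
|S1∩S3| = 0 (no overlap).
|S2∩S3| = 0.
|S1∩S2∩S3| = 0.
|S1 ∪ S2 ∪ S3| = 110.5 − 12.1868 + 0 = 98.31.

98.31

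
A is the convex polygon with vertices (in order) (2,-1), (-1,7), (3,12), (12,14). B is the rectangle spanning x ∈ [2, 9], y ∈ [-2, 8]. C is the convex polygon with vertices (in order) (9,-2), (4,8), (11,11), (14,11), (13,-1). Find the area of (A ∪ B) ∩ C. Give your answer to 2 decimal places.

The region (A ∪ B) ∩ C is the polygon with vertices (8,8), (9,8), (9,-2), (4,8), (9.6,10.4).
By the shoelace formula its area is 29.80.

29.80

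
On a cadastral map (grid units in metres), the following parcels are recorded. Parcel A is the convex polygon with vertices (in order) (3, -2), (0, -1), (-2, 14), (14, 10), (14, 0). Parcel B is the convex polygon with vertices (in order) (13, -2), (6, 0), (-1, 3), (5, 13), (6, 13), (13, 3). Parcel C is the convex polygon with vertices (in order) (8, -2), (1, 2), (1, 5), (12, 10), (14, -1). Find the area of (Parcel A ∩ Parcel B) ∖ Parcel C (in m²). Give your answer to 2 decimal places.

32.24

|Parcel A ∩ Parcel B| = 108.3207.
|(Parcel A ∩ Parcel B) ∩ Parcel C| = 76.0799.
|(Parcel A ∩ Parcel B) ∖ Parcel C| = 108.3207 − 76.0799 = 32.24.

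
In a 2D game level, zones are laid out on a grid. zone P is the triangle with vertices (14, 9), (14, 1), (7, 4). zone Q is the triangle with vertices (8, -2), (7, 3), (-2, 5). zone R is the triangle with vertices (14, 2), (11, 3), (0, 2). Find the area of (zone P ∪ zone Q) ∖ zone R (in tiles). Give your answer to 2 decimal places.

45.50

|zone P ∪ zone Q| = 49.5.
|(zone P ∪ zone Q) ∩ zone R| = 3.9999.
|(zone P ∪ zone Q) ∖ zone R| = 49.5 − 3.9999 = 45.50.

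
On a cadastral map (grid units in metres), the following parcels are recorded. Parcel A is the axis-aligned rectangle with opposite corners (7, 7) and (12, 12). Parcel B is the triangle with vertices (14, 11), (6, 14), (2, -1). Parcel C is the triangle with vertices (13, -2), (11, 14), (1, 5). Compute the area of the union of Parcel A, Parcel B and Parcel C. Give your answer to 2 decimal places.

111.31

By inclusion–exclusion:
Individual areas: |Parcel A| = 25, |Parcel B| = 66, |Parcel C| = 89.
|Parcel A∩Parcel B| = 22.9167.
|Parcel A∩Parcel C| = 21.3903.
|Parcel B∩Parcel C| = 44.2082.
|Parcel A∩Parcel B∩Parcel C| = 19.8278.
|Parcel A ∪ Parcel B ∪ Parcel C| = 180 − 88.5152 + 19.8278 = 111.31.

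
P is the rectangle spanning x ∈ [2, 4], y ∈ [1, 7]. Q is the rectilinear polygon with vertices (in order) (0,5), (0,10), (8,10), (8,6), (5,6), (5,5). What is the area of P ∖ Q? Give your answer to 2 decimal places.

|P| = 12, |P∩Q| = 4.
|P ∖ Q| = |P| − |P∩Q| = 12 − 4 = 8.00.

8.00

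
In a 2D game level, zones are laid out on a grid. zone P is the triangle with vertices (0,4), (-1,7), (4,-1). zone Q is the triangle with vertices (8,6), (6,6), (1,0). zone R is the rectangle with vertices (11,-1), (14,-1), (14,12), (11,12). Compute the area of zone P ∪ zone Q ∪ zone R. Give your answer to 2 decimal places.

By inclusion–exclusion:
Individual areas: |zone P| = 3.5, |zone Q| = 6, |zone R| = 39.
|zone P∩zone Q| = 0.1087.
|zone P∩zone R| = 0.
|zone Q∩zone R| = 0.
|zone P∩zone Q∩zone R| = 0.
|zone P ∪ zone Q ∪ zone R| = 48.5 − 0.1087 + 0 = 48.39.

48.39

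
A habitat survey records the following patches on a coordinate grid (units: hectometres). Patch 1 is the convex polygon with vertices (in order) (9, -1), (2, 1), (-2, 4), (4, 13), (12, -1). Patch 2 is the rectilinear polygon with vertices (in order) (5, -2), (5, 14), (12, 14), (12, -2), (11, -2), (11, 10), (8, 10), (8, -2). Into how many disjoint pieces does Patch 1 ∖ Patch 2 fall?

Patch 1 ∖ Patch 2 splits into 2 disjoint pieces (area 12.9821, area 51.4107).

2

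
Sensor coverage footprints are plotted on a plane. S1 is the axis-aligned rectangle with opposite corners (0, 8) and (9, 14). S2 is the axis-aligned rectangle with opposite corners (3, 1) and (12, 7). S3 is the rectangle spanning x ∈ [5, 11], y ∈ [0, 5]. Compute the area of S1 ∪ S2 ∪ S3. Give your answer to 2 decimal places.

By inclusion–exclusion:
Individual areas: |S1| = 54, |S2| = 54, |S3| = 30.
|S1∩S2| = 0 (no overlap).
|S1∩S3| = 0 (no overlap).
|S2∩S3|: x∈[5,11], y∈[1,5] → 6·4 = 24.
|S1∩S2∩S3| = 0.
|S1 ∪ S2 ∪ S3| = 138 − 24 + 0 = 114.00.

114.00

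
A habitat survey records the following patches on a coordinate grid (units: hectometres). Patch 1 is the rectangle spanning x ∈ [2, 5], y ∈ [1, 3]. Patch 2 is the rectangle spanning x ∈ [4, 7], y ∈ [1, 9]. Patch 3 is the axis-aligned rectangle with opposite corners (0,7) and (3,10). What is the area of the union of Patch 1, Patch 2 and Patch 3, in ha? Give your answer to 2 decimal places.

By inclusion–exclusion:
Individual areas: |Patch 1| = 6, |Patch 2| = 24, |Patch 3| = 9.
|Patch 1∩Patch 2|: x∈[4,5], y∈[1,3] → 1·2 = 2.
|Patch 1∩Patch 3| = 0 (no overlap).
|Patch 2∩Patch 3| = 0 (no overlap).
|Patch 1∩Patch 2∩Patch 3| = 0.
|Patch 1 ∪ Patch 2 ∪ Patch 3| = 39 − 2 + 0 = 37.00.

37.00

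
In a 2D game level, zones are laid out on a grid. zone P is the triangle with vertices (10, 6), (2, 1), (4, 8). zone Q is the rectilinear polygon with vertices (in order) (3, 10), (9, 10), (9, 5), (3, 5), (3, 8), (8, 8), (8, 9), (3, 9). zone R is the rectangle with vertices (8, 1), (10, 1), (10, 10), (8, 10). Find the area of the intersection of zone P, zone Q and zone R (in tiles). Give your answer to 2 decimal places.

The intersection is the polygon with vertices (8,5), (8,6.667), (9,6.333), (9,5.375), (8.4,5).
By the shoelace formula its area is 1.39.

1.39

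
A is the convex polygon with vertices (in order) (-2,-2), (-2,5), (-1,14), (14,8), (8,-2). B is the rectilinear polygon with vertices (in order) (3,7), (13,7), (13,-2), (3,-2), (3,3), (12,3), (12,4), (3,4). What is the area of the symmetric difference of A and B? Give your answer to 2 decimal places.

135.77

|A| = 176.5, |B| = 81, |A∩B| = 60.8667.
|A △ B| = |A| + |B| − 2·|A∩B| = 176.5 + 81 − 121.7333 = 135.77.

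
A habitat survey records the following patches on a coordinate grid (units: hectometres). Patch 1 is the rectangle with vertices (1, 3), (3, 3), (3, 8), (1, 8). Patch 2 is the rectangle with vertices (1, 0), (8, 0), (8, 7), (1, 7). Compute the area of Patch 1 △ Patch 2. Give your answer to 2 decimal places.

43.00

|Patch 1∩Patch 2|: x∈[1,3], y∈[3,7] → 2·4 = 8.
|Patch 1 △ Patch 2| = |Patch 1| + |Patch 2| − 2·|Patch 1∩Patch 2| = 10 + 49 − 16 = 43.00.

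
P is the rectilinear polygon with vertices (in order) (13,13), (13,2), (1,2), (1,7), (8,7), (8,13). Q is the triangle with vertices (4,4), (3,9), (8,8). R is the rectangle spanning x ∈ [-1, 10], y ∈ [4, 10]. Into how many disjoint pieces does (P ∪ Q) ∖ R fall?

(P ∪ Q) ∖ R is a single connected region.

1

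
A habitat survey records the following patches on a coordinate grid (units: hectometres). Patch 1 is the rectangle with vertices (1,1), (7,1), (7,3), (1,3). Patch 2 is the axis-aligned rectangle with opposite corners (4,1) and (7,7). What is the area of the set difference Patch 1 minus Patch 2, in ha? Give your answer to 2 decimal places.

6.00

|Patch 1∩Patch 2|: x∈[4,7], y∈[1,3] → 3·2 = 6.
|Patch 1| = 12.
|Patch 1 ∖ Patch 2| = |Patch 1| − |Patch 1∩Patch 2| = 12 − 6 = 6.00.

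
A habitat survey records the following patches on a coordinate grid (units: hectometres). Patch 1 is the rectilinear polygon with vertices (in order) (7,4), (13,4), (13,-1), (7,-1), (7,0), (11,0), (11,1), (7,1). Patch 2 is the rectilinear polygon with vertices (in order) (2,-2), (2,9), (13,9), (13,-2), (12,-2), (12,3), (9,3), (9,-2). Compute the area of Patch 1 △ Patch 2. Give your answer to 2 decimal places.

100.00

|Patch 1| = 26, |Patch 2| = 106, |Patch 1∩Patch 2| = 16.
|Patch 1 △ Patch 2| = |Patch 1| + |Patch 2| − 2·|Patch 1∩Patch 2| = 26 + 106 − 32 = 100.00.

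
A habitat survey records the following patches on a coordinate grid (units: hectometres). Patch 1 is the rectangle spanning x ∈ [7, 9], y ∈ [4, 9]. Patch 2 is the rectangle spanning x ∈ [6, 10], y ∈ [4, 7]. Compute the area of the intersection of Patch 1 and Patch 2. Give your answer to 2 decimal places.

|Patch 1∩Patch 2|: x∈[7,9], y∈[4,7] → 2·3 = 6.

6.00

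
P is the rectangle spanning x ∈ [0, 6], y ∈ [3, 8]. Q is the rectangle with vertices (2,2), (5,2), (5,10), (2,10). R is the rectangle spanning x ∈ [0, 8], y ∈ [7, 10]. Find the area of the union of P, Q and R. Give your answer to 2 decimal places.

51.00

By inclusion–exclusion:
Individual areas: |P| = 30, |Q| = 24, |R| = 24.
|P∩Q|: x∈[2,5], y∈[3,8] → 3·5 = 15.
|P∩R|: x∈[0,6], y∈[7,8] → 6·1 = 6.
|Q∩R|: x∈[2,5], y∈[7,10] → 3·3 = 9.
|P∩Q∩R| = 3.
|P ∪ Q ∪ R| = 78 − 30 + 3 = 51.00.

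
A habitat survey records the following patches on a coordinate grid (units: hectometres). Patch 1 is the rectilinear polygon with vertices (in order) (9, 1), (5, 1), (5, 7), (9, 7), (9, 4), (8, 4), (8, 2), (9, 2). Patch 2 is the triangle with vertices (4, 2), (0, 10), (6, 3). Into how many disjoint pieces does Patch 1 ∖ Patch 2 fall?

Patch 1 ∖ Patch 2 is a single connected region.

1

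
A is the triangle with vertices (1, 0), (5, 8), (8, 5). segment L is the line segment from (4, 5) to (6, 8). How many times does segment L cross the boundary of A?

The segment meets the boundary at (5.6,7.4).

1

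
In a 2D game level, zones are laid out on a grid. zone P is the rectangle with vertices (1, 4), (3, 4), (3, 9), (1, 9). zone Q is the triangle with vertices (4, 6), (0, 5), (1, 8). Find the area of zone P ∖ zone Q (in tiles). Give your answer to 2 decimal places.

6.33

|zone P| = 10, |zone P∩zone Q| = 3.6667.
|zone P ∖ zone Q| = |zone P| − |zone P∩zone Q| = 10 − 3.6667 = 6.33.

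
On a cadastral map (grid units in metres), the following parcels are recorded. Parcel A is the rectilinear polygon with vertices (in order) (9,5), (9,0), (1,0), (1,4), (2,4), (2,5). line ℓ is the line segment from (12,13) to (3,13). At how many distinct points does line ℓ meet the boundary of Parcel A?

0

The segment lies entirely outside Parcel A and never meets its boundary.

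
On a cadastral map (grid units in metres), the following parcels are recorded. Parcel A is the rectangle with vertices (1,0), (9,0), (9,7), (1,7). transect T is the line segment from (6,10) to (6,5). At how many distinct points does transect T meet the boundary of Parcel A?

1

The segment meets the boundary at (6,7).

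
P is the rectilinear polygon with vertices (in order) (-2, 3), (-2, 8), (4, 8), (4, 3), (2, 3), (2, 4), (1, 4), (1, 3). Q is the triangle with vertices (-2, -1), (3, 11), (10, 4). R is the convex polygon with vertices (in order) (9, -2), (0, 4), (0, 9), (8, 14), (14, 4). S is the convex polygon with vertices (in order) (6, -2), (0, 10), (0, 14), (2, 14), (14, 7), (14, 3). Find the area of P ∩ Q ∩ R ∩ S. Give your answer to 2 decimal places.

8.44

The intersection is the polygon with vertices (3.5,3), (1.409,7.182), (1.75,8), (4,8), (4,3).
By the shoelace formula its area is 8.44.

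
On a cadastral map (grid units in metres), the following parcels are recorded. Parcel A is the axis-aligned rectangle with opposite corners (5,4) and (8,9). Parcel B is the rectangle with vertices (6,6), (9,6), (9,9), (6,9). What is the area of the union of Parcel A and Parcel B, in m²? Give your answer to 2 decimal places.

By inclusion–exclusion:
Individual areas: |Parcel A| = 15, |Parcel B| = 9.
|Parcel A∩Parcel B|: x∈[6,8], y∈[6,9] → 2·3 = 6.
|Parcel A ∪ Parcel B| = 24 − 6 = 18.00.

18.00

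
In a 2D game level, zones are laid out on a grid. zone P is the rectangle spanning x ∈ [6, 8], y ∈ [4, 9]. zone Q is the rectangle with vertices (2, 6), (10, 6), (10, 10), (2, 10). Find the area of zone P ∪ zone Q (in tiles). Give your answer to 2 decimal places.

36.00

By inclusion–exclusion:
Individual areas: |zone P| = 10, |zone Q| = 32.
|zone P∩zone Q|: x∈[6,8], y∈[6,9] → 2·3 = 6.
|zone P ∪ zone Q| = 42 − 6 = 36.00.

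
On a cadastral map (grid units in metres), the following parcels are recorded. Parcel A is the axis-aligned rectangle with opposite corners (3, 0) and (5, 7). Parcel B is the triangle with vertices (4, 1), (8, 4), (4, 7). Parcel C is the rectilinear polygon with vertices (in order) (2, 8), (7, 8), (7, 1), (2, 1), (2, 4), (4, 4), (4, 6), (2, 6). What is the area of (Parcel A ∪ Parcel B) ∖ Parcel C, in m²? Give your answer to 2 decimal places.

|Parcel A ∪ Parcel B| = 20.75.
|(Parcel A ∪ Parcel B) ∩ Parcel C| = 16.
|(Parcel A ∪ Parcel B) ∖ Parcel C| = 20.75 − 16 = 4.75.

4.75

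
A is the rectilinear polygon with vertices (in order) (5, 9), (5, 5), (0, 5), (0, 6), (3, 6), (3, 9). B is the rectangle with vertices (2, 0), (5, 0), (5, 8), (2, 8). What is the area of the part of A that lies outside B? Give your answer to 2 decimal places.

|A| = 11, |A∩B| = 7.
|A ∖ B| = |A| − |A∩B| = 11 − 7 = 4.00.

4.00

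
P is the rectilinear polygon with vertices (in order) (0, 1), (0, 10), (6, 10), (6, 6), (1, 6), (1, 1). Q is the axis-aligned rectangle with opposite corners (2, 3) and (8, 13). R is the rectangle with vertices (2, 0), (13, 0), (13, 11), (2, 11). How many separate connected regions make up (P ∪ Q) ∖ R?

(P ∪ Q) ∖ R splits into 2 disjoint pieces (area 13, area 12).

2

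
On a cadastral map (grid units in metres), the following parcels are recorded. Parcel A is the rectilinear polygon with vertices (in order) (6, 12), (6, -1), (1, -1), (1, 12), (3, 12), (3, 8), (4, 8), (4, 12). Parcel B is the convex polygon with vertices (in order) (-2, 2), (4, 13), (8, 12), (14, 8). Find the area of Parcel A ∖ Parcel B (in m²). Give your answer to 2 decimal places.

|Parcel A| = 61, |Parcel A∩Parcel B| = 30.3542.
|Parcel A ∖ Parcel B| = |Parcel A| − |Parcel A∩Parcel B| = 61 − 30.3542 = 30.65.

30.65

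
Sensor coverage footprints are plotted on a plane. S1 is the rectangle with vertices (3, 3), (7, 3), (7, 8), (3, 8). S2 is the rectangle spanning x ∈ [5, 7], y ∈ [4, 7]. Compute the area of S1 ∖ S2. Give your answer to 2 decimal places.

|S1∩S2|: x∈[5,7], y∈[4,7] → 2·3 = 6.
|S1| = 20.
|S1 ∖ S2| = |S1| − |S1∩S2| = 20 − 6 = 14.00.

14.00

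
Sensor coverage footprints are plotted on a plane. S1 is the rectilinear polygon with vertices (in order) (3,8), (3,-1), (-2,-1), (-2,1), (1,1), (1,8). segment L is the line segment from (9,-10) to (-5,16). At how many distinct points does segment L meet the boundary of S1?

2

The segment meets the boundary at (1,4.857), (3,1.143).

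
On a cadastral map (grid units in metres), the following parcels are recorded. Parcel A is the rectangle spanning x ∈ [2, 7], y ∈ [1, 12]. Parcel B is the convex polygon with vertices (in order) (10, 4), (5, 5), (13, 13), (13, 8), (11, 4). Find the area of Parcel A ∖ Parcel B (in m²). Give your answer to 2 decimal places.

52.60

|Parcel A| = 55, |Parcel A∩Parcel B| = 2.4.
|Parcel A ∖ Parcel B| = |Parcel A| − |Parcel A∩Parcel B| = 55 − 2.4 = 52.60.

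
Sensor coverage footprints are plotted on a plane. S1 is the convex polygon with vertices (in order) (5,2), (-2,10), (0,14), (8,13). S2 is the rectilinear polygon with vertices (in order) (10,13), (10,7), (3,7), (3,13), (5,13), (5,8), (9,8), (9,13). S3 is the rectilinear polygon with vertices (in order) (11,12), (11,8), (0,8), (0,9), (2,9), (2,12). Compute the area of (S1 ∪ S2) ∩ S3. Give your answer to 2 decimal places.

26.73

|S1 ∪ S2| = 76.
|(S1 ∪ S2) ∩ S3| = 26.73.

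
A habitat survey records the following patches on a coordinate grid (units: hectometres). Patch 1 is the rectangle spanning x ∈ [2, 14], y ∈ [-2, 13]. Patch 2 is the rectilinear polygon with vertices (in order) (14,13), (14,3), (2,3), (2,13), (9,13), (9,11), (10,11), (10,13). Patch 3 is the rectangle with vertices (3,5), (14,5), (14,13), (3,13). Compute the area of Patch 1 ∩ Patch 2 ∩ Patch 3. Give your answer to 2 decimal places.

The intersection is the polygon with vertices (9,13), (9,11), (10,11), (10,13), (14,13), (14,5), (3,5), (3,13).
By the shoelace formula its area is 86.00.

86.00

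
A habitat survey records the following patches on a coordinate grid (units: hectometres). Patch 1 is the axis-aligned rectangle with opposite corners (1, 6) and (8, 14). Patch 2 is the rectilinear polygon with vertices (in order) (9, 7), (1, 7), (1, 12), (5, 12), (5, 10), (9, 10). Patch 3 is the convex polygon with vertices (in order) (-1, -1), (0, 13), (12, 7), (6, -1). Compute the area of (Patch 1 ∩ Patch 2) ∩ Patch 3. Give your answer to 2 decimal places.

The region (Patch 1 ∩ Patch 2) ∩ Patch 3 is the polygon with vertices (1,7), (1,12), (2,12), (5,10.5), (5,10), (6,10), (8,9), (8,7).
By the shoelace formula its area is 25.75.

25.75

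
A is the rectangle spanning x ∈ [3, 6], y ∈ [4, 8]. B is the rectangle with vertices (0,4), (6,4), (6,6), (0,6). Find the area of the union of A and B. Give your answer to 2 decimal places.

By inclusion–exclusion:
Individual areas: |A| = 12, |B| = 12.
|A∩B|: x∈[3,6], y∈[4,6] → 3·2 = 6.
|A ∪ B| = 24 − 6 = 18.00.

18.00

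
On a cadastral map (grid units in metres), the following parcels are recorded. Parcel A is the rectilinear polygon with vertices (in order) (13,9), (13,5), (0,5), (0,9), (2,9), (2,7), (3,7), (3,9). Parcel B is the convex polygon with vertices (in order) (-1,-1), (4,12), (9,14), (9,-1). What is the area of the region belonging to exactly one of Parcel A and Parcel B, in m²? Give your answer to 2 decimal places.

|Parcel A| = 50, |Parcel B| = 102.5, |Parcel A∩Parcel B| = 26.6154.
|Parcel A △ Parcel B| = |Parcel A| + |Parcel B| − 2·|Parcel A∩Parcel B| = 50 + 102.5 − 53.2308 = 99.27.

99.27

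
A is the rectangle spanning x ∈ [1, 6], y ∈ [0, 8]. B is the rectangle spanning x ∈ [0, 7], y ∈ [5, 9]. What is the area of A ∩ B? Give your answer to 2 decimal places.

|A∩B|: x∈[1,6], y∈[5,8] → 5·3 = 15.

15.00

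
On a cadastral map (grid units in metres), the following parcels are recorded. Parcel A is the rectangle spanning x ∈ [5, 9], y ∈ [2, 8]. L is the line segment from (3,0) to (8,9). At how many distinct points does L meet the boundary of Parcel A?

The segment meets the boundary at (7.444,8), (5,3.6).

2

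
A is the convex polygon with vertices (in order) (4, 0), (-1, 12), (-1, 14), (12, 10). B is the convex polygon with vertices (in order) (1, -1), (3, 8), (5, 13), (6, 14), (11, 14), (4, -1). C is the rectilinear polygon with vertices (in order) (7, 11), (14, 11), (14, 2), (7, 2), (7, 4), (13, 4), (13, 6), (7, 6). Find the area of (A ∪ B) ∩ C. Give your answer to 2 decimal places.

17.10

|A ∪ B| = 108.9488.
|(A ∪ B) ∩ C| = 17.10.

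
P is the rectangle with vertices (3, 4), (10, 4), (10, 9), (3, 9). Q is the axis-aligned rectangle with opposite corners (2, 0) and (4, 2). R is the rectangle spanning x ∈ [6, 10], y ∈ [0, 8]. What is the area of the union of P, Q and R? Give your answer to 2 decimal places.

By inclusion–exclusion:
Individual areas: |P| = 35, |Q| = 4, |R| = 32.
|P∩Q| = 0 (no overlap).
|P∩R|: x∈[6,10], y∈[4,8] → 4·4 = 16.
|Q∩R| = 0 (no overlap).
|P∩Q∩R| = 0.
|P ∪ Q ∪ R| = 71 − 16 + 0 = 55.00.

55.00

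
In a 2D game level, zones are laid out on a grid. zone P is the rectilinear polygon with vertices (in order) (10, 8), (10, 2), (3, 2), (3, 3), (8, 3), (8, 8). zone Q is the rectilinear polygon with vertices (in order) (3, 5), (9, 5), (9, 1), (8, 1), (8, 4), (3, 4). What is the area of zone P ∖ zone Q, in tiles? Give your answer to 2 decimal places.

|zone P| = 17, |zone P∩zone Q| = 3.
|zone P ∖ zone Q| = |zone P| − |zone P∩zone Q| = 17 − 3 = 14.00.

14.00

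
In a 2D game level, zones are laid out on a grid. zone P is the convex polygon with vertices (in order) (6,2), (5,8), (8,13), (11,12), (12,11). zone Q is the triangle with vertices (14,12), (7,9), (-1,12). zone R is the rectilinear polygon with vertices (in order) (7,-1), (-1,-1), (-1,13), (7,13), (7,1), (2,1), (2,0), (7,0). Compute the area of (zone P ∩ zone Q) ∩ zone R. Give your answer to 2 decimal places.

The region (zone P ∩ zone Q) ∩ zone R is the polygon with vertices (5.857,9.429), (7,11.333), (7,9).
By the shoelace formula its area is 1.33.

1.33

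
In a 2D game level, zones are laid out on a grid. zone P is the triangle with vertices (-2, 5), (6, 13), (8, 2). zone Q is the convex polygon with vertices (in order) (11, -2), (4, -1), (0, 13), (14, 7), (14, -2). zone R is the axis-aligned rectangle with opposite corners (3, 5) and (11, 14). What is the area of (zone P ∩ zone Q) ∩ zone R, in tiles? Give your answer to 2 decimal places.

22.35

The region (zone P ∩ zone Q) ∩ zone R is the polygon with vertices (6.507,10.211), (7.455,5), (3,5), (3,10), (4.2,11.2).
By the shoelace formula its area is 22.35.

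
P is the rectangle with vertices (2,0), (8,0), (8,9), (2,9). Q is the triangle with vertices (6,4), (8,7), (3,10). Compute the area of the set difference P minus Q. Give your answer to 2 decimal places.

44.08

|P| = 54, |P∩Q| = 9.9167.
|P ∖ Q| = |P| − |P∩Q| = 54 − 9.9167 = 44.08.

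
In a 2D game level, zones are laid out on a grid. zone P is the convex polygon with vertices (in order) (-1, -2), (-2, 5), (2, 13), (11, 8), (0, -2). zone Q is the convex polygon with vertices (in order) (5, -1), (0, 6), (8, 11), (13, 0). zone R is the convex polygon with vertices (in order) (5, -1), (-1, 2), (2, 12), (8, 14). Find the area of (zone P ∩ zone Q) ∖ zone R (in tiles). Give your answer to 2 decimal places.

12.39

|zone P ∩ zone Q| = 45.0325.
|(zone P ∩ zone Q) ∩ zone R| = 32.6437.
|(zone P ∩ zone Q) ∖ zone R| = 45.0325 − 32.6437 = 12.39.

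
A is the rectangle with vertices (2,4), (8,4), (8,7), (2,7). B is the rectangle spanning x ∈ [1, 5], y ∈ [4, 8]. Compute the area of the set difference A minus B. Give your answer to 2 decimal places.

9.00

|A∩B|: x∈[2,5], y∈[4,7] → 3·3 = 9.
|A| = 18.
|A ∖ B| = |A| − |A∩B| = 18 − 9 = 9.00.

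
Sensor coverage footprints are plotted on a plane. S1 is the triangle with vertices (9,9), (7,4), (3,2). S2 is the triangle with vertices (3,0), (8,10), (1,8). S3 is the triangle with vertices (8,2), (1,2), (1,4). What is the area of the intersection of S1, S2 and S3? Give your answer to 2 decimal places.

The intersection is the polygon with vertices (3.984,3.147), (4.5,3), (4.333,2.667), (3,2).
By the shoelace formula its area is 0.54.

0.54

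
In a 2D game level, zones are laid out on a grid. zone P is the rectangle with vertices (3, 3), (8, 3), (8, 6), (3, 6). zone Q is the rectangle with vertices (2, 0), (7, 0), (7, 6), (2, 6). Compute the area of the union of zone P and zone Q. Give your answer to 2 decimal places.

By inclusion–exclusion:
Individual areas: |zone P| = 15, |zone Q| = 30.
|zone P∩zone Q|: x∈[3,7], y∈[3,6] → 4·3 = 12.
|zone P ∪ zone Q| = 45 − 12 = 33.00.

33.00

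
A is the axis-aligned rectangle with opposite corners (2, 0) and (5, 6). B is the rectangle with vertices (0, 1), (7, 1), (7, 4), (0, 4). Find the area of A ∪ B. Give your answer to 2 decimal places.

By inclusion–exclusion:
Individual areas: |A| = 18, |B| = 21.
|A∩B|: x∈[2,5], y∈[1,4] → 3·3 = 9.
|A ∪ B| = 39 − 9 = 30.00.

30.00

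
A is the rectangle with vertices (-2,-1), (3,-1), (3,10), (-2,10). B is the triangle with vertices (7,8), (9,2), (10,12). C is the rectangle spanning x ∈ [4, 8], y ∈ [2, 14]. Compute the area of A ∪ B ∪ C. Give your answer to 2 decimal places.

113.83

By inclusion–exclusion:
Individual areas: |A| = 55, |B| = 13, |C| = 48.
|A∩B| = 0.
|A∩C| = 0 (no overlap).
|B∩C| = 2.1667.
|A∩B∩C| = 0.
|A ∪ B ∪ C| = 116 − 2.1667 + 0 = 113.83.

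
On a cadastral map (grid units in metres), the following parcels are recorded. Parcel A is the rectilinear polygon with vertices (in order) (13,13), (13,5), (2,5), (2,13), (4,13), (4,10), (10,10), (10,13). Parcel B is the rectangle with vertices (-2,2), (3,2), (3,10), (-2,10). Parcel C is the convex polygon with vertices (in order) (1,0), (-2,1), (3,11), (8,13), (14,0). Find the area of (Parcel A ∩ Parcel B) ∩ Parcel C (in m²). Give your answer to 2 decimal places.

The region (Parcel A ∩ Parcel B) ∩ Parcel C is the polygon with vertices (2,9), (2.5,10), (3,10), (3,5), (2,5).
By the shoelace formula its area is 4.75.

4.75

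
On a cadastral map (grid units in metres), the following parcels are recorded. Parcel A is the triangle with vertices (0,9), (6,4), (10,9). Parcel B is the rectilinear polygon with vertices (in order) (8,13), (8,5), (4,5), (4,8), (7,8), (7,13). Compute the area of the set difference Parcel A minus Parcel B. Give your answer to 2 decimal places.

|Parcel A| = 25, |Parcel A∩Parcel B| = 11.8333.
|Parcel A ∖ Parcel B| = |Parcel A| − |Parcel A∩Parcel B| = 25 − 11.8333 = 13.17.

13.17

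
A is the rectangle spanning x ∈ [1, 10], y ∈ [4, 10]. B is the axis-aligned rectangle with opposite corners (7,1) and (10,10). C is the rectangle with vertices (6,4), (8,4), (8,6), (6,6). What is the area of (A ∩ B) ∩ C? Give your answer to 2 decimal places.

The region (A ∩ B) ∩ C is the polygon with vertices (7,4), (7,6), (8,6), (8,4).
By the shoelace formula its area is 2.00.

2.00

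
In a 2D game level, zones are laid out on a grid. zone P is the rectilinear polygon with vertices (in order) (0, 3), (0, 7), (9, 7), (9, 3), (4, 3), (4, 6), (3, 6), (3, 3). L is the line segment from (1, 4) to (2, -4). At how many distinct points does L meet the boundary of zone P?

1

The segment meets the boundary at (1.125,3).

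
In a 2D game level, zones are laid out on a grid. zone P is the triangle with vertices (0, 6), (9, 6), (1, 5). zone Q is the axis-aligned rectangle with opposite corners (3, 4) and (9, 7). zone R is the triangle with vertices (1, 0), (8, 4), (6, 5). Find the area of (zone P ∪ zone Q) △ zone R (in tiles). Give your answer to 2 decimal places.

24.75

|zone P ∪ zone Q| = 20.25.
|(zone P ∪ zone Q) ∩ zone R| = 1.5.
|(zone P ∪ zone Q) △ zone R| = 20.25 + 7.5 − 3 = 24.75.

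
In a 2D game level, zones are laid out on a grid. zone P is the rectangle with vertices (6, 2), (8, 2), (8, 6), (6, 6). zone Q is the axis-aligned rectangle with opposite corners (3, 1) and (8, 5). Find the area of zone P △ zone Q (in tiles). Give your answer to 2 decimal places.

|zone P∩zone Q|: x∈[6,8], y∈[2,5] → 2·3 = 6.
|zone P △ zone Q| = |zone P| + |zone Q| − 2·|zone P∩zone Q| = 8 + 20 − 12 = 16.00.

16.00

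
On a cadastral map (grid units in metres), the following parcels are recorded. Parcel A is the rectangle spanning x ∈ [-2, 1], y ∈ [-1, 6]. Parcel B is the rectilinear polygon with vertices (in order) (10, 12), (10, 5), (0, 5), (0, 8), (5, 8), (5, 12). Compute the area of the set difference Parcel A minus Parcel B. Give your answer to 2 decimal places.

|Parcel A| = 21, |Parcel A∩Parcel B| = 1.
|Parcel A ∖ Parcel B| = |Parcel A| − |Parcel A∩Parcel B| = 21 − 1 = 20.00.

20.00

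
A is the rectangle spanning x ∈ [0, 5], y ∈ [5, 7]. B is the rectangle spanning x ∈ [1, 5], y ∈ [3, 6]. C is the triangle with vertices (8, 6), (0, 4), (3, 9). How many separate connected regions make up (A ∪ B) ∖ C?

2

(A ∪ B) ∖ C splits into 2 disjoint pieces (area 7, area 2.4).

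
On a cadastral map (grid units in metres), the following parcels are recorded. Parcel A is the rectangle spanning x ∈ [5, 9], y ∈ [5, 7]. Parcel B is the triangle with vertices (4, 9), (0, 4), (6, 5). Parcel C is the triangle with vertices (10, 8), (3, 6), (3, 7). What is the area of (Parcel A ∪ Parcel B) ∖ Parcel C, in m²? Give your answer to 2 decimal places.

17.98

|Parcel A ∪ Parcel B| = 20.
|(Parcel A ∪ Parcel B) ∩ Parcel C| = 2.0167.
|(Parcel A ∪ Parcel B) ∖ Parcel C| = 20 − 2.0167 = 17.98.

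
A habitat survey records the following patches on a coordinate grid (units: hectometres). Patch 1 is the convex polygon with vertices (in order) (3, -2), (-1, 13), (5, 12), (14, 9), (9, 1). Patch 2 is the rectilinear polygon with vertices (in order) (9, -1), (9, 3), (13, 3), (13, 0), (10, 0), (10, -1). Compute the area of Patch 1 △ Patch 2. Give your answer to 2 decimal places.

136.00

|Patch 1| = 125.5, |Patch 2| = 13, |Patch 1∩Patch 2| = 1.25.
|Patch 1 △ Patch 2| = |Patch 1| + |Patch 2| − 2·|Patch 1∩Patch 2| = 125.5 + 13 − 2.5 = 136.00.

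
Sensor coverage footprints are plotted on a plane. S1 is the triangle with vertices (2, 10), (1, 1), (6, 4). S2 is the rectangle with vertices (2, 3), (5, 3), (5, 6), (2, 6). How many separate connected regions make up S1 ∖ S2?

S1 ∖ S2 splits into 2 disjoint pieces (area 11.1667, area 1.05).

2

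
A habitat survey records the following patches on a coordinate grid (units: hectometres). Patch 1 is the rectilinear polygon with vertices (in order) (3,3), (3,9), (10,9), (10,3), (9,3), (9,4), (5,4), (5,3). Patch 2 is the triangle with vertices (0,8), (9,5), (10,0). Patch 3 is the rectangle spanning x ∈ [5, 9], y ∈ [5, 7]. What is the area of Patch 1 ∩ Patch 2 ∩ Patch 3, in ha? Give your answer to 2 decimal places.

2.67

The intersection is the polygon with vertices (9,5), (5,5), (5,6.333).
By the shoelace formula its area is 2.67.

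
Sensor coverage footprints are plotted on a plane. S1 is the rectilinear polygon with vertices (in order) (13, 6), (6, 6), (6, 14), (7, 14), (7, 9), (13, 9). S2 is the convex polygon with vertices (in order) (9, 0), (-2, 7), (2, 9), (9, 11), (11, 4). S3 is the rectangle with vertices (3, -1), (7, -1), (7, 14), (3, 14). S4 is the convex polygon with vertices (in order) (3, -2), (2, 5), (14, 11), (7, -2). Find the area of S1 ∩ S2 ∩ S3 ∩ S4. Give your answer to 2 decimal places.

The intersection is the polygon with vertices (7,6), (6,6), (6,7), (7,7.5).
By the shoelace formula its area is 1.25.

1.25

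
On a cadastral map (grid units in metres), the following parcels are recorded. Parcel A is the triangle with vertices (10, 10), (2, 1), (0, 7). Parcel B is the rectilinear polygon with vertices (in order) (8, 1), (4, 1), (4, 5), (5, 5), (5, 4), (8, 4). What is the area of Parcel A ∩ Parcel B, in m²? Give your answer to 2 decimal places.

The intersection is the polygon with vertices (4,3.25), (4,5), (5,5), (5,4.375).
By the shoelace formula its area is 1.19.

1.19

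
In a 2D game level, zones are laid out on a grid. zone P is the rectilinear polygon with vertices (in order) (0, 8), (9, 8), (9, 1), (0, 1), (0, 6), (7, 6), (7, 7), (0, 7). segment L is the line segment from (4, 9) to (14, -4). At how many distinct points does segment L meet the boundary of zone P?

4

The segment meets the boundary at (9,2.5), (6.308,6), (5.538,7), (4.769,8).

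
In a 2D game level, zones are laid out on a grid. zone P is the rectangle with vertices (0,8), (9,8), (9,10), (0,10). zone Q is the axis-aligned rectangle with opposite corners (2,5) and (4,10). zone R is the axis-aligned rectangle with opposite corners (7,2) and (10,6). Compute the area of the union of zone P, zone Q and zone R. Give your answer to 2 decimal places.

36.00

By inclusion–exclusion:
Individual areas: |zone P| = 18, |zone Q| = 10, |zone R| = 12.
|zone P∩zone Q|: x∈[2,4], y∈[8,10] → 2·2 = 4.
|zone P∩zone R| = 0 (no overlap).
|zone Q∩zone R| = 0 (no overlap).
|zone P∩zone Q∩zone R| = 0.
|zone P ∪ zone Q ∪ zone R| = 40 − 4 + 0 = 36.00.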